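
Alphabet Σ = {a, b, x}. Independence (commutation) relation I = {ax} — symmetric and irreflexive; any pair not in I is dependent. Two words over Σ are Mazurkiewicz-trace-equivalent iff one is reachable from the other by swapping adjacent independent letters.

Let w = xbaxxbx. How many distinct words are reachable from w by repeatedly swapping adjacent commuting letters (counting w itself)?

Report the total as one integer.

drop 0:x onto floor
drop 1:b onto {0:x}
drop 2:a onto {1:b}
drop 3:x onto {1:b}
drop 4:x onto {3:x}
drop 5:b onto {2:a, 4:x}
drop 6:x onto {5:b}
ground layer = {0:x}
drop-orders for the pieces not yet dropped (sum over which currently-grounded one goes next):
  1 to go: {6} 1
  2 to go: {5,6} 1
  3 to go: {2,5,6} 1  {4,5,6} 1
  4 to go: {2,4,5,6} 2  {3,4,5,6} 1
  5 to go: {2,3,4,5,6} 3
  if 0:x drops first: 3 orders

3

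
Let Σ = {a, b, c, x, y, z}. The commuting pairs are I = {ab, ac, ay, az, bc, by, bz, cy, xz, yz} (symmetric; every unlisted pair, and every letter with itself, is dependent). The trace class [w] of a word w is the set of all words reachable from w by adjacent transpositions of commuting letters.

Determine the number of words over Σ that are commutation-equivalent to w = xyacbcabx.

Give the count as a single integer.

630

drop 0:x onto floor
drop 1:y onto {0:x}
drop 2:a onto {0:x}
drop 3:c onto {0:x}
drop 4:b onto {0:x}
drop 5:c onto {3:c}
drop 6:a onto {2:a}
drop 7:b onto {4:b}
drop 8:x onto {1:y, 5:c, 6:a, 7:b}
ground layer = {0:x}
drop-orders for the pieces not yet dropped (sum over which currently-grounded one goes next):
  1 to go: {8} 1
  2 to go: {1,8} 1  {5,8} 1  {6,8} 1  {7,8} 1
  3 to go: {1,5,8} 2  {1,6,8} 2  {1,7,8} 2  {2,6,8} 1  {3,5,8} 1  {4,7,8} 1  {5,6,8} 2  {5,7,8} 2  {6,7,8} 2
  4 to go: {1,2,6,8} 3  {1,3,5,8} 3  {1,4,7,8} 3  {1,5,6,8} 6  {1,5,7,8} 6  {1,6,7,8} 6  {2,5,6,8} 3  {2,6,7,8} 3  {3,5,6,8} 3  {3,5,7,8} 3  {4,5,7,8} 3  {4,6,7,8} 3  {5,6,7,8} 6
  5 to go: {1,2,5,6,8} 12  {1,2,6,7,8} 12  {1,3,5,6,8} 12  {1,3,5,7,8} 12  {1,4,5,7,8} 12  {1,4,6,7,8} 12  {1,5,6,7,8} 24  {2,3,5,6,8} 6  {2,4,6,7,8} 6  {2,5,6,7,8} 12  {3,4,5,7,8} 6  {3,5,6,7,8} 12  {4,5,6,7,8} 12
  6 to go: {1,2,3,5,6,8} 30  {1,2,4,6,7,8} 30  {1,2,5,6,7,8} 60  {1,3,4,5,7,8} 30  {1,3,5,6,7,8} 60  {1,4,5,6,7,8} 60  {2,3,5,6,7,8} 30  {2,4,5,6,7,8} 30  {3,4,5,6,7,8} 30
  7 to go: {1,2,3,5,6,7,8} 180  {1,2,4,5,6,7,8} 180  {1,3,4,5,6,7,8} 180  {2,3,4,5,6,7,8} 90
  if 0:x drops first: 630 orders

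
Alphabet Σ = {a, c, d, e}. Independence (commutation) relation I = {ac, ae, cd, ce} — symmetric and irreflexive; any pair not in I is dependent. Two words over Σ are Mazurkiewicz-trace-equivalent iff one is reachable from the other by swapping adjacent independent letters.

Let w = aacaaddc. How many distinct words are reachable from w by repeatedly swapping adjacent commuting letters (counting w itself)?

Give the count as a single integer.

28

#0=a has no predecessor
#1=a depends on [0:a]
#2=c has no predecessor
#3=a depends on [1:a]
#4=a depends on [3:a]
#5=d depends on [4:a]
#6=d depends on [5:d]
#7=c depends on [2:c]
sources: [0:a, 2:c]
N(rest) = Σ N(rest − s) over sources s of rest; N(one piece) = 1:
  size 1 → [6]=1  [7]=1
  size 2 → [2,7]=1  [5,6]=1  [6,7]=2
  size 3 → [2,6,7]=3  [4,5,6]=1  [5,6,7]=3
  size 4 → [2,5,6,7]=6  [3,4,5,6]=1  [4,5,6,7]=4
  size 5 → [1,3,4,5,6]=1  [2,4,5,6,7]=10  [3,4,5,6,7]=5
  size 6 → [0,1,3,4,5,6]=1  [1,3,4,5,6,7]=6  [2,3,4,5,6,7]=15
  first=0(a) contributes 21
  first=2(c) contributes 7
|[w]| = 28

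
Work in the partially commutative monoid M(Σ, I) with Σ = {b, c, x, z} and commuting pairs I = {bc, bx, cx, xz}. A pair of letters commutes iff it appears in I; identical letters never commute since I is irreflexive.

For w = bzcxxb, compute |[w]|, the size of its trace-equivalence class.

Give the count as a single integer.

drop 0:b onto floor
drop 1:z onto {0:b}
drop 2:c onto {1:z}
drop 3:x onto floor
drop 4:x onto {3:x}
drop 5:b onto {1:z}
ground layer = {0:b, 3:x}
drop-orders for the pieces not yet dropped (sum over which currently-grounded one goes next):
  1 to go: {2} 1  {4} 1  {5} 1
  2 to go: {2,4} 2  {2,5} 2  {3,4} 1  {4,5} 2
  3 to go: {1,2,5} 2  {2,3,4} 3  {2,4,5} 6  {3,4,5} 3
  4 to go: {0,1,2,5} 2  {1,2,4,5} 8  {2,3,4,5} 12
  if 0:b drops first: 20 orders
  if 3:x drops first: 10 orders
heap linearizations: 30

30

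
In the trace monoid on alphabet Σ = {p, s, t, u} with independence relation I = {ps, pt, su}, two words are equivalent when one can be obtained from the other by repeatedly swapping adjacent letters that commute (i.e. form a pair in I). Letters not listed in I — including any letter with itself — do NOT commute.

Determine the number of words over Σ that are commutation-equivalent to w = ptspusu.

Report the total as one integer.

0(p) covers ∅
1(t) covers ∅
2(s) covers 1:t
3(p) covers 0:p
4(u) covers 1:t, 3:p
5(s) covers 2:s
6(u) covers 4:u
floor of heap: 0:p, 1:t
completions by unplaced set U, small U first (add the entries for U minus each lowest piece of U):
  |U|=1: {5}:1  {6}:1
  |U|=2: {2,5}:1  {4,6}:1  {5,6}:2
  |U|=3: {2,5,6}:3  {3,4,6}:1  {4,5,6}:3
  |U|=4: {0,3,4,6}:1  {2,4,5,6}:6  {3,4,5,6}:4
  |U|=5: {0,3,4,5,6}:5  {1,2,4,5,6}:6  {2,3,4,5,6}:10
  start at 0(p): 16
  start at 1(t): 15
sum over floor = 31

31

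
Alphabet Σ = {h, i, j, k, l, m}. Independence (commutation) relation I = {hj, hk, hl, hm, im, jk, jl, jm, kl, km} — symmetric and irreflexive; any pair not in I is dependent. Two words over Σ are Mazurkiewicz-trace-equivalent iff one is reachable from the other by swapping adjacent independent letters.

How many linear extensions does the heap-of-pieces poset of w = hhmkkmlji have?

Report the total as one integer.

drop 0:h onto floor
drop 1:h onto {0:h}
drop 2:m onto floor
drop 3:k onto floor
drop 4:k onto {3:k}
drop 5:m onto {2:m}
drop 6:l onto {5:m}
drop 7:j onto floor
drop 8:i onto {1:h, 4:k, 6:l, 7:j}
ground layer = {0:h, 2:m, 3:k, 7:j}
drop-orders for the pieces not yet dropped (sum over which currently-grounded one goes next):
  1 to go: {8} 1
  2 to go: {1,8} 1  {4,8} 1  {6,8} 1  {7,8} 1
  3 to go: {0,1,8} 1  {1,4,8} 2  {1,6,8} 2  {1,7,8} 2  {3,4,8} 1  {4,6,8} 2  {4,7,8} 2  {5,6,8} 1  {6,7,8} 2
  4 to go: {0,1,4,8} 3  {0,1,6,8} 3  {0,1,7,8} 3  {1,3,4,8} 3  {1,4,6,8} 6  {1,4,7,8} 6  {1,5,6,8} 3  {1,6,7,8} 6  {2,5,6,8} 1  {3,4,6,8} 3  {3,4,7,8} 3  {4,5,6,8} 3  {4,6,7,8} 6  {5,6,7,8} 3
  5 to go: {0,1,3,4,8} 6  {0,1,4,6,8} 12  {0,1,4,7,8} 12  {0,1,5,6,8} 6  {0,1,6,7,8} 12  {1,2,5,6,8} 4  {1,3,4,6,8} 12  {1,3,4,7,8} 12  {1,4,5,6,8} 12  {1,4,6,7,8} 24  {1,5,6,7,8} 12  {2,4,5,6,8} 4  {2,5,6,7,8} 4  {3,4,5,6,8} 6  {3,4,6,7,8} 12  {4,5,6,7,8} 12
  6 to go: {0,1,2,5,6,8} 10  {0,1,3,4,6,8} 30  {0,1,3,4,7,8} 30  {0,1,4,5,6,8} 30  {0,1,4,6,7,8} 60  {0,1,5,6,7,8} 30  {1,2,4,5,6,8} 20  {1,2,5,6,7,8} 20  {1,3,4,5,6,8} 30  {1,3,4,6,7,8} 60  {1,4,5,6,7,8} 60  {2,3,4,5,6,8} 10  {2,4,5,6,7,8} 20  {3,4,5,6,7,8} 30
  7 to go: {0,1,2,4,5,6,8} 60  {0,1,2,5,6,7,8} 60  {0,1,3,4,5,6,8} 90  {0,1,3,4,6,7,8} 180  {0,1,4,5,6,7,8} 180  {1,2,3,4,5,6,8} 60  {1,2,4,5,6,7,8} 120  {1,3,4,5,6,7,8} 180  {2,3,4,5,6,7,8} 60
  if 0:h drops first: 420 orders
  if 2:m drops first: 630 orders
  if 3:k drops first: 420 orders
  if 7:j drops first: 210 orders
heap linearizations: 1680

1680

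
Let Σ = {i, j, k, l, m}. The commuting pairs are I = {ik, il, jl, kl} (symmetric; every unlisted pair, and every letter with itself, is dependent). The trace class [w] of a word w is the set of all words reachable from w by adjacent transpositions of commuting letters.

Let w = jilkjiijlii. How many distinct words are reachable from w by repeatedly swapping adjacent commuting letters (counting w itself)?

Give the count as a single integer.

drop 0:j onto floor
drop 1:i onto {0:j}
drop 2:l onto floor
drop 3:k onto {0:j}
drop 4:j onto {1:i, 3:k}
drop 5:i onto {4:j}
drop 6:i onto {5:i}
drop 7:j onto {6:i}
drop 8:l onto {2:l}
drop 9:i onto {7:j}
drop 10:i onto {9:i}
ground layer = {0:j, 2:l}
drop-orders for the pieces not yet dropped (sum over which currently-grounded one goes next):
  1 to go: {8} 1  {10} 1
  2 to go: {2,8} 1  {8,10} 2  {9,10} 1
  3 to go: {2,8,10} 3  {7,9,10} 1  {8,9,10} 3
  4 to go: {2,8,9,10} 6  {6,7,9,10} 1  {7,8,9,10} 4
  5 to go: {2,7,8,9,10} 10  {5,6,7,9,10} 1  {6,7,8,9,10} 5
  6 to go: {2,6,7,8,9,10} 15  {4,5,6,7,9,10} 1  {5,6,7,8,9,10} 6
  7 to go: {1,4,5,6,7,9,10} 1  {2,5,6,7,8,9,10} 21  {3,4,5,6,7,9,10} 1  {4,5,6,7,8,9,10} 7
  8 to go: {1,3,4,5,6,7,9,10} 2  {1,4,5,6,7,8,9,10} 8  {2,4,5,6,7,8,9,10} 28  {3,4,5,6,7,8,9,10} 8
  9 to go: {0,1,3,4,5,6,7,9,10} 2  {1,2,4,5,6,7,8,9,10} 36  {1,3,4,5,6,7,8,9,10} 18  {2,3,4,5,6,7,8,9,10} 36
  if 0:j drops first: 90 orders
  if 2:l drops first: 20 orders
heap linearizations: 110

110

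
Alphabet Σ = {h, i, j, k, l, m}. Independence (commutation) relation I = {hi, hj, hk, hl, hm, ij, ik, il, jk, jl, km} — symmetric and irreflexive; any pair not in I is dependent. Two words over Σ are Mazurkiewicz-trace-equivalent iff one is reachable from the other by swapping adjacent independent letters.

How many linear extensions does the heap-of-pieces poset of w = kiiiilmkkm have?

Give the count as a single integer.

0(k) covers ∅
1(i) covers ∅
2(i) covers 1:i
3(i) covers 2:i
4(i) covers 3:i
5(l) covers 0:k
6(m) covers 4:i, 5:l
7(k) covers 5:l
8(k) covers 7:k
9(m) covers 6:m
floor of heap: 0:k, 1:i
completions by unplaced set U, small U first (add the entries for U minus each lowest piece of U):
  |U|=1: {8}:1  {9}:1
  |U|=2: {6,9}:1  {7,8}:1  {8,9}:2
  |U|=3: {4,6,9}:1  {6,8,9}:3  {7,8,9}:3
  |U|=4: {3,4,6,9}:1  {4,6,8,9}:4  {6,7,8,9}:6
  |U|=5: {2,3,4,6,9}:1  {3,4,6,8,9}:5  {4,6,7,8,9}:10  {5,6,7,8,9}:6
  |U|=6: {0,5,6,7,8,9}:6  {1,2,3,4,6,9}:1  {2,3,4,6,8,9}:6  {3,4,6,7,8,9}:15  {4,5,6,7,8,9}:16
  |U|=7: {0,4,5,6,7,8,9}:22  {1,2,3,4,6,8,9}:7  {2,3,4,6,7,8,9}:21  {3,4,5,6,7,8,9}:31
  |U|=8: {0,3,4,5,6,7,8,9}:53  {1,2,3,4,6,7,8,9}:28  {2,3,4,5,6,7,8,9}:52
  start at 0(k): 80
  start at 1(i): 105
sum over floor = 185

185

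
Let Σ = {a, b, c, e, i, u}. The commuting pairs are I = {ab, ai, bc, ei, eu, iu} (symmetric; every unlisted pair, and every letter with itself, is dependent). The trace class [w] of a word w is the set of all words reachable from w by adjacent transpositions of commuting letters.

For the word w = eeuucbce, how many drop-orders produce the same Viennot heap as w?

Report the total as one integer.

18

drop 0:e onto floor
drop 1:e onto {0:e}
drop 2:u onto floor
drop 3:u onto {2:u}
drop 4:c onto {1:e, 3:u}
drop 5:b onto {1:e, 3:u}
drop 6:c onto {4:c}
drop 7:e onto {5:b, 6:c}
ground layer = {0:e, 2:u}
drop-orders for the pieces not yet dropped (sum over which currently-grounded one goes next):
  1 to go: {7} 1
  2 to go: {5,7} 1  {6,7} 1
  3 to go: {4,6,7} 1  {5,6,7} 2
  4 to go: {4,5,6,7} 3
  5 to go: {1,4,5,6,7} 3  {3,4,5,6,7} 3
  6 to go: {0,1,4,5,6,7} 3  {1,3,4,5,6,7} 6  {2,3,4,5,6,7} 3
  if 0:e drops first: 9 orders
  if 2:u drops first: 9 orders
heap linearizations: 18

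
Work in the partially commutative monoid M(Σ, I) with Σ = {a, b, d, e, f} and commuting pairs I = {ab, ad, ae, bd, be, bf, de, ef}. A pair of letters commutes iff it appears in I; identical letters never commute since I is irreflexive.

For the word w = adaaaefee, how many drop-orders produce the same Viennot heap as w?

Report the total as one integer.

420

drop 0:a onto floor
drop 1:d onto floor
drop 2:a onto {0:a}
drop 3:a onto {2:a}
drop 4:a onto {3:a}
drop 5:e onto floor
drop 6:f onto {1:d, 4:a}
drop 7:e onto {5:e}
drop 8:e onto {7:e}
ground layer = {0:a, 1:d, 5:e}
drop-orders for the pieces not yet dropped (sum over which currently-grounded one goes next):
  1 to go: {6} 1  {8} 1
  2 to go: {1,6} 1  {4,6} 1  {6,8} 2  {7,8} 1
  3 to go: {1,4,6} 2  {1,6,8} 3  {3,4,6} 1  {4,6,8} 3  {5,7,8} 1  {6,7,8} 3
  4 to go: {1,3,4,6} 3  {1,4,6,8} 8  {1,6,7,8} 6  {2,3,4,6} 1  {3,4,6,8} 4  {4,6,7,8} 6  {5,6,7,8} 4
  5 to go: {0,2,3,4,6} 1  {1,2,3,4,6} 4  {1,3,4,6,8} 15  {1,4,6,7,8} 20  {1,5,6,7,8} 10  {2,3,4,6,8} 5  {3,4,6,7,8} 10  {4,5,6,7,8} 10
  6 to go: {0,1,2,3,4,6} 5  {0,2,3,4,6,8} 6  {1,2,3,4,6,8} 24  {1,3,4,6,7,8} 45  {1,4,5,6,7,8} 40  {2,3,4,6,7,8} 15  {3,4,5,6,7,8} 20
  7 to go: {0,1,2,3,4,6,8} 35  {0,2,3,4,6,7,8} 21  {1,2,3,4,6,7,8} 84  {1,3,4,5,6,7,8} 105  {2,3,4,5,6,7,8} 35
  if 0:a drops first: 224 orders
  if 1:d drops first: 56 orders
  if 5:e drops first: 140 orders
heap linearizations: 420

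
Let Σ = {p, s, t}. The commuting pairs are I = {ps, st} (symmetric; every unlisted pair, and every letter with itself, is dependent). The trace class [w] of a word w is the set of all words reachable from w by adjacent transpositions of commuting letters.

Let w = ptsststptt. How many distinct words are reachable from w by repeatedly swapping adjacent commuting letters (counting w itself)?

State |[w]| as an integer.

120

0(p) covers ∅
1(t) covers 0:p
2(s) covers ∅
3(s) covers 2:s
4(t) covers 1:t
5(s) covers 3:s
6(t) covers 4:t
7(p) covers 6:t
8(t) covers 7:p
9(t) covers 8:t
floor of heap: 0:p, 2:s
completions by unplaced set U, small U first (add the entries for U minus each lowest piece of U):
  |U|=1: {5}:1  {9}:1
  |U|=2: {3,5}:1  {5,9}:2  {8,9}:1
  |U|=3: {2,3,5}:1  {3,5,9}:3  {5,8,9}:3  {7,8,9}:1
  |U|=4: {2,3,5,9}:4  {3,5,8,9}:6  {5,7,8,9}:4  {6,7,8,9}:1
  |U|=5: {2,3,5,8,9}:10  {3,5,7,8,9}:10  {4,6,7,8,9}:1  {5,6,7,8,9}:5
  |U|=6: {1,4,6,7,8,9}:1  {2,3,5,7,8,9}:20  {3,5,6,7,8,9}:15  {4,5,6,7,8,9}:6
  |U|=7: {0,1,4,6,7,8,9}:1  {1,4,5,6,7,8,9}:7  {2,3,5,6,7,8,9}:35  {3,4,5,6,7,8,9}:21
  |U|=8: {0,1,4,5,6,7,8,9}:8  {1,3,4,5,6,7,8,9}:28  {2,3,4,5,6,7,8,9}:56
  start at 0(p): 84
  start at 2(s): 36
sum over floor = 120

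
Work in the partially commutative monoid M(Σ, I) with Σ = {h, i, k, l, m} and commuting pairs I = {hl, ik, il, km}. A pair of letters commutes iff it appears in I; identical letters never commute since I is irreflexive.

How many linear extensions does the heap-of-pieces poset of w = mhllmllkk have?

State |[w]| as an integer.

drop 0:m onto floor
drop 1:h onto {0:m}
drop 2:l onto {0:m}
drop 3:l onto {2:l}
drop 4:m onto {1:h, 3:l}
drop 5:l onto {4:m}
drop 6:l onto {5:l}
drop 7:k onto {6:l}
drop 8:k onto {7:k}
ground layer = {0:m}
drop-orders for the pieces not yet dropped (sum over which currently-grounded one goes next):
  1 to go: {8} 1
  2 to go: {7,8} 1
  3 to go: {6,7,8} 1
  4 to go: {5,6,7,8} 1
  5 to go: {4,5,6,7,8} 1
  6 to go: {1,4,5,6,7,8} 1  {3,4,5,6,7,8} 1
  7 to go: {1,3,4,5,6,7,8} 2  {2,3,4,5,6,7,8} 1
  if 0:m drops first: 3 orders

3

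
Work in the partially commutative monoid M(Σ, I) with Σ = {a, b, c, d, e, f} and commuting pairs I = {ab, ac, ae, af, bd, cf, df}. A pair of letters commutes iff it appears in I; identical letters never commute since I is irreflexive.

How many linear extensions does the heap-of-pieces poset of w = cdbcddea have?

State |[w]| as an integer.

4

#0=c has no predecessor
#1=d depends on [0:c]
#2=b depends on [0:c]
#3=c depends on [1:d, 2:b]
#4=d depends on [3:c]
#5=d depends on [4:d]
#6=e depends on [5:d]
#7=a depends on [5:d]
sources: [0:c]
N(rest) = Σ N(rest − s) over sources s of rest; N(one piece) = 1:
  size 1 → [6]=1  [7]=1
  size 2 → [6,7]=2
  size 3 → [5,6,7]=2
  size 4 → [4,5,6,7]=2
  size 5 → [3,4,5,6,7]=2
  size 6 → [1,3,4,5,6,7]=2  [2,3,4,5,6,7]=2
  first=0(c) contributes 4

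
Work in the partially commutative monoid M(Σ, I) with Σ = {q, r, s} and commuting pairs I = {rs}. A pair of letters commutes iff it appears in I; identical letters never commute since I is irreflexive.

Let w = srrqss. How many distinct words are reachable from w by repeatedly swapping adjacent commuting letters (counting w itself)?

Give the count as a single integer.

piece 0:s — minimal
piece 1:r — minimal
piece 2:r rests on {1:r}
piece 3:q rests on {0:s, 2:r}
piece 4:s rests on {3:q}
piece 5:s rests on {4:s}
minimal pieces: {0:s, 1:r}
ways to finish when only these pieces remain (= sum over removing one remaining piece with nothing left below it):
  1 left: {5}→1
  2 left: {4,5}→1
  3 left: {3,4,5}→1
  4 left: {0,3,4,5}→1  {2,3,4,5}→1
  placing 0:s first → 1 extensions
  placing 1:r first → 2 extensions
total linear extensions = 3

3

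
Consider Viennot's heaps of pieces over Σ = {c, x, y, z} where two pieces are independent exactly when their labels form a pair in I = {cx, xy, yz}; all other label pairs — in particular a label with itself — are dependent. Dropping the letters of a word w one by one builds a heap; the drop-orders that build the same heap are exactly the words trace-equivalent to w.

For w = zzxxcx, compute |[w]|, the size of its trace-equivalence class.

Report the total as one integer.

4

0(z) covers ∅
1(z) covers 0:z
2(x) covers 1:z
3(x) covers 2:x
4(c) covers 1:z
5(x) covers 3:x
floor of heap: 0:z
completions by unplaced set U, small U first (add the entries for U minus each lowest piece of U):
  |U|=1: {4}:1  {5}:1
  |U|=2: {3,5}:1  {4,5}:2
  |U|=3: {2,3,5}:1  {3,4,5}:3
  |U|=4: {2,3,4,5}:4
  start at 0(z): 4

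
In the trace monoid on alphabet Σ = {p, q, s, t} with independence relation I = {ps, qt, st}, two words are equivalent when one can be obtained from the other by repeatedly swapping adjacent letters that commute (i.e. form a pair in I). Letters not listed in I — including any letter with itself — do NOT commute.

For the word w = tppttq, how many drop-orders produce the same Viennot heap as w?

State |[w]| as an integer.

3

piece 0:t — minimal
piece 1:p rests on {0:t}
piece 2:p rests on {1:p}
piece 3:t rests on {2:p}
piece 4:t rests on {3:t}
piece 5:q rests on {2:p}
minimal pieces: {0:t}
ways to finish when only these pieces remain (= sum over removing one remaining piece with nothing left below it):
  1 left: {4}→1  {5}→1
  2 left: {3,4}→1  {4,5}→2
  3 left: {3,4,5}→3
  4 left: {2,3,4,5}→3
  placing 0:t first → 3 extensions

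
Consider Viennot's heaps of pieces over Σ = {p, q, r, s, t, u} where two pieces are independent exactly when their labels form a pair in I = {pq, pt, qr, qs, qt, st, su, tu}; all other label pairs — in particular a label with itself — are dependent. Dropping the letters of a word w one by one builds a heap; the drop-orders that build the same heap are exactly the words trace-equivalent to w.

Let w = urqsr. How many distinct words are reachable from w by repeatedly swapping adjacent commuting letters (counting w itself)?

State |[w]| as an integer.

#0=u has no predecessor
#1=r depends on [0:u]
#2=q depends on [0:u]
#3=s depends on [1:r]
#4=r depends on [3:s]
sources: [0:u]
N(rest) = Σ N(rest − s) over sources s of rest; N(one piece) = 1:
  size 1 → [2]=1  [4]=1
  size 2 → [2,4]=2  [3,4]=1
  size 3 → [1,3,4]=1  [2,3,4]=3
  first=0(u) contributes 4

4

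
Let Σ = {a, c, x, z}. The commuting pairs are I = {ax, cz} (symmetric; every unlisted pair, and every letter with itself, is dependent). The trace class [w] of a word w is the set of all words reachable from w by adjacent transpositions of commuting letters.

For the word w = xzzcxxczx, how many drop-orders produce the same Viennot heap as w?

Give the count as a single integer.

6

0(x) covers ∅
1(z) covers 0:x
2(z) covers 1:z
3(c) covers 0:x
4(x) covers 2:z, 3:c
5(x) covers 4:x
6(c) covers 5:x
7(z) covers 5:x
8(x) covers 6:c, 7:z
floor of heap: 0:x
completions by unplaced set U, small U first (add the entries for U minus each lowest piece of U):
  |U|=1: {8}:1
  |U|=2: {6,8}:1  {7,8}:1
  |U|=3: {6,7,8}:2
  |U|=4: {5,6,7,8}:2
  |U|=5: {4,5,6,7,8}:2
  |U|=6: {2,4,5,6,7,8}:2  {3,4,5,6,7,8}:2
  |U|=7: {1,2,4,5,6,7,8}:2  {2,3,4,5,6,7,8}:4
  start at 0(x): 6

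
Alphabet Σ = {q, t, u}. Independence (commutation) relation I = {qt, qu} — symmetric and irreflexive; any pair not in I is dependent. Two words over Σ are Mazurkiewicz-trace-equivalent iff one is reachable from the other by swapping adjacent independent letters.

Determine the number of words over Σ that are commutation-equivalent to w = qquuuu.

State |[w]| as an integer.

15

#0=q has no predecessor
#1=q depends on [0:q]
#2=u has no predecessor
#3=u depends on [2:u]
#4=u depends on [3:u]
#5=u depends on [4:u]
sources: [0:q, 2:u]
N(rest) = Σ N(rest − s) over sources s of rest; N(one piece) = 1:
  size 1 → [1]=1  [5]=1
  size 2 → [0,1]=1  [1,5]=2  [4,5]=1
  size 3 → [0,1,5]=3  [1,4,5]=3  [3,4,5]=1
  size 4 → [0,1,4,5]=6  [1,3,4,5]=4  [2,3,4,5]=1
  first=0(q) contributes 5
  first=2(u) contributes 10
|[w]| = 15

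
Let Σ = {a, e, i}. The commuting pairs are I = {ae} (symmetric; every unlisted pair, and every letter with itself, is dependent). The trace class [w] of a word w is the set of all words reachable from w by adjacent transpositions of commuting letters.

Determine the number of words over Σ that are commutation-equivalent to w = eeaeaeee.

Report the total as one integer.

0(e) covers ∅
1(e) covers 0:e
2(a) covers ∅
3(e) covers 1:e
4(a) covers 2:a
5(e) covers 3:e
6(e) covers 5:e
7(e) covers 6:e
floor of heap: 0:e, 2:a
completions by unplaced set U, small U first (add the entries for U minus each lowest piece of U):
  |U|=1: {4}:1  {7}:1
  |U|=2: {2,4}:1  {4,7}:2  {6,7}:1
  |U|=3: {2,4,7}:3  {4,6,7}:3  {5,6,7}:1
  |U|=4: {2,4,6,7}:6  {3,5,6,7}:1  {4,5,6,7}:4
  |U|=5: {1,3,5,6,7}:1  {2,4,5,6,7}:10  {3,4,5,6,7}:5
  |U|=6: {0,1,3,5,6,7}:1  {1,3,4,5,6,7}:6  {2,3,4,5,6,7}:15
  start at 0(e): 21
  start at 2(a): 7
sum over floor = 28

28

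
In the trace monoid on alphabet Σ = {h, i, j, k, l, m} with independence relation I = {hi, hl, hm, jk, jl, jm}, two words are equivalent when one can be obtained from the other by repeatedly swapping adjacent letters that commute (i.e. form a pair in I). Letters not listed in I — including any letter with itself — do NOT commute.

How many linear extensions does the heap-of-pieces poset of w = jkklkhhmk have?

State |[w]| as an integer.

drop 0:j onto floor
drop 1:k onto floor
drop 2:k onto {1:k}
drop 3:l onto {2:k}
drop 4:k onto {3:l}
drop 5:h onto {0:j, 4:k}
drop 6:h onto {5:h}
drop 7:m onto {4:k}
drop 8:k onto {6:h, 7:m}
ground layer = {0:j, 1:k}
drop-orders for the pieces not yet dropped (sum over which currently-grounded one goes next):
  1 to go: {8} 1
  2 to go: {6,8} 1  {7,8} 1
  3 to go: {5,6,8} 1  {6,7,8} 2
  4 to go: {0,5,6,8} 1  {5,6,7,8} 3
  5 to go: {0,5,6,7,8} 4  {4,5,6,7,8} 3
  6 to go: {0,4,5,6,7,8} 7  {3,4,5,6,7,8} 3
  7 to go: {0,3,4,5,6,7,8} 10  {2,3,4,5,6,7,8} 3
  if 0:j drops first: 3 orders
  if 1:k drops first: 13 orders
heap linearizations: 16

16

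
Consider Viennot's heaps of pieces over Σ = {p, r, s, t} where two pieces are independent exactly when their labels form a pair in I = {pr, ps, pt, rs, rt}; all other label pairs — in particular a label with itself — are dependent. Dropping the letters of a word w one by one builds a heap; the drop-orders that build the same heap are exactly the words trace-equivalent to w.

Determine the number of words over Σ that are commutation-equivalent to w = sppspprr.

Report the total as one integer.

0(s) covers ∅
1(p) covers ∅
2(p) covers 1:p
3(s) covers 0:s
4(p) covers 2:p
5(p) covers 4:p
6(r) covers ∅
7(r) covers 6:r
floor of heap: 0:s, 1:p, 6:r
completions by unplaced set U, small U first (add the entries for U minus each lowest piece of U):
  |U|=1: {3}:1  {5}:1  {7}:1
  |U|=2: {0,3}:1  {3,5}:2  {3,7}:2  {4,5}:1  {5,7}:2  {6,7}:1
  |U|=3: {0,3,5}:3  {0,3,7}:3  {2,4,5}:1  {3,4,5}:3  {3,5,7}:6  {3,6,7}:3  {4,5,7}:3  {5,6,7}:3
  |U|=4: {0,3,4,5}:6  {0,3,5,7}:12  {0,3,6,7}:6  {1,2,4,5}:1  {2,3,4,5}:4  {2,4,5,7}:4  {3,4,5,7}:12  {3,5,6,7}:12  {4,5,6,7}:6
  |U|=5: {0,2,3,4,5}:10  {0,3,4,5,7}:30  {0,3,5,6,7}:30  {1,2,3,4,5}:5  {1,2,4,5,7}:5  {2,3,4,5,7}:20  {2,4,5,6,7}:10  {3,4,5,6,7}:30
  |U|=6: {0,1,2,3,4,5}:15  {0,2,3,4,5,7}:60  {0,3,4,5,6,7}:90  {1,2,3,4,5,7}:30  {1,2,4,5,6,7}:15  {2,3,4,5,6,7}:60
  start at 0(s): 105
  start at 1(p): 210
  start at 6(r): 105
sum over floor = 420

420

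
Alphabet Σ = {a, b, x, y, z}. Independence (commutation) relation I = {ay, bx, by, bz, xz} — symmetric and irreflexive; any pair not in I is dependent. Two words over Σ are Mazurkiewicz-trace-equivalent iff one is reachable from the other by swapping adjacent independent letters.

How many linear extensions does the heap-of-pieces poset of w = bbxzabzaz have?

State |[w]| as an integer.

24

piece 0:b — minimal
piece 1:b rests on {0:b}
piece 2:x — minimal
piece 3:z — minimal
piece 4:a rests on {1:b, 2:x, 3:z}
piece 5:b rests on {4:a}
piece 6:z rests on {4:a}
piece 7:a rests on {5:b, 6:z}
piece 8:z rests on {7:a}
minimal pieces: {0:b, 2:x, 3:z}
ways to finish when only these pieces remain (= sum over removing one remaining piece with nothing left below it):
  1 left: {8}→1
  2 left: {7,8}→1
  3 left: {5,7,8}→1  {6,7,8}→1
  4 left: {5,6,7,8}→2
  5 left: {4,5,6,7,8}→2
  6 left: {1,4,5,6,7,8}→2  {2,4,5,6,7,8}→2  {3,4,5,6,7,8}→2
  7 left: {0,1,4,5,6,7,8}→2  {1,2,4,5,6,7,8}→4  {1,3,4,5,6,7,8}→4  {2,3,4,5,6,7,8}→4
  placing 0:b first → 12 extensions
  placing 2:x first → 6 extensions
  placing 3:z first → 6 extensions
total linear extensions = 24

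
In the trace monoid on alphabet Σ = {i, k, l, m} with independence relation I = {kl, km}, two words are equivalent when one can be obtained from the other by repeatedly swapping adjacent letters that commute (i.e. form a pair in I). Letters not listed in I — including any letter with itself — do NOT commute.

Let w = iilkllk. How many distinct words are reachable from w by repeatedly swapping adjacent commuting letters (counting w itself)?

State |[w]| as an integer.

0(i) covers ∅
1(i) covers 0:i
2(l) covers 1:i
3(k) covers 1:i
4(l) covers 2:l
5(l) covers 4:l
6(k) covers 3:k
floor of heap: 0:i
completions by unplaced set U, small U first (add the entries for U minus each lowest piece of U):
  |U|=1: {5}:1  {6}:1
  |U|=2: {3,6}:1  {4,5}:1  {5,6}:2
  |U|=3: {2,4,5}:1  {3,5,6}:3  {4,5,6}:3
  |U|=4: {2,4,5,6}:4  {3,4,5,6}:6
  |U|=5: {2,3,4,5,6}:10
  start at 0(i): 10

10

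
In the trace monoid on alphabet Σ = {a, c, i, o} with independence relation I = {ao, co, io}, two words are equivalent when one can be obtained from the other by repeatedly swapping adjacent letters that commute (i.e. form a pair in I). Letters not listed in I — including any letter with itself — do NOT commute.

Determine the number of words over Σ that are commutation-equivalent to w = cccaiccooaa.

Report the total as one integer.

55

0(c) covers ∅
1(c) covers 0:c
2(c) covers 1:c
3(a) covers 2:c
4(i) covers 3:a
5(c) covers 4:i
6(c) covers 5:c
7(o) covers ∅
8(o) covers 7:o
9(a) covers 6:c
10(a) covers 9:a
floor of heap: 0:c, 7:o
completions by unplaced set U, small U first (add the entries for U minus each lowest piece of U):
  |U|=1: {8}:1  {10}:1
  |U|=2: {7,8}:1  {8,10}:2  {9,10}:1
  |U|=3: {6,9,10}:1  {7,8,10}:3  {8,9,10}:3
  |U|=4: {5,6,9,10}:1  {6,8,9,10}:4  {7,8,9,10}:6
  |U|=5: {4,5,6,9,10}:1  {5,6,8,9,10}:5  {6,7,8,9,10}:10
  |U|=6: {3,4,5,6,9,10}:1  {4,5,6,8,9,10}:6  {5,6,7,8,9,10}:15
  |U|=7: {2,3,4,5,6,9,10}:1  {3,4,5,6,8,9,10}:7  {4,5,6,7,8,9,10}:21
  |U|=8: {1,2,3,4,5,6,9,10}:1  {2,3,4,5,6,8,9,10}:8  {3,4,5,6,7,8,9,10}:28
  |U|=9: {0,1,2,3,4,5,6,9,10}:1  {1,2,3,4,5,6,8,9,10}:9  {2,3,4,5,6,7,8,9,10}:36
  start at 0(c): 45
  start at 7(o): 10
sum over floor = 55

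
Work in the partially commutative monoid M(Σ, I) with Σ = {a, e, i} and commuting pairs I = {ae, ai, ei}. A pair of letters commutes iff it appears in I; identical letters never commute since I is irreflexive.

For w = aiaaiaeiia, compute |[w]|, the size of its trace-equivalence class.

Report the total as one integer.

0(a) covers ∅
1(i) covers ∅
2(a) covers 0:a
3(a) covers 2:a
4(i) covers 1:i
5(a) covers 3:a
6(e) covers ∅
7(i) covers 4:i
8(i) covers 7:i
9(a) covers 5:a
floor of heap: 0:a, 1:i, 6:e
completions by unplaced set U, small U first (add the entries for U minus each lowest piece of U):
  |U|=1: {6}:1  {8}:1  {9}:1
  |U|=2: {5,9}:1  {6,8}:2  {6,9}:2  {7,8}:1  {8,9}:2
  |U|=3: {3,5,9}:1  {4,7,8}:1  {5,6,9}:3  {5,8,9}:3  {6,7,8}:3  {6,8,9}:6  {7,8,9}:3
  |U|=4: {1,4,7,8}:1  {2,3,5,9}:1  {3,5,6,9}:4  {3,5,8,9}:4  {4,6,7,8}:4  {4,7,8,9}:4  {5,6,8,9}:12  {5,7,8,9}:6  {6,7,8,9}:12
  |U|=5: {0,2,3,5,9}:1  {1,4,6,7,8}:5  {1,4,7,8,9}:5  {2,3,5,6,9}:5  {2,3,5,8,9}:5  {3,5,6,8,9}:20  {3,5,7,8,9}:10  {4,5,7,8,9}:10  {4,6,7,8,9}:20  {5,6,7,8,9}:30
  |U|=6: {0,2,3,5,6,9}:6  {0,2,3,5,8,9}:6  {1,4,5,7,8,9}:15  {1,4,6,7,8,9}:30  {2,3,5,6,8,9}:30  {2,3,5,7,8,9}:15  {3,4,5,7,8,9}:20  {3,5,6,7,8,9}:60  {4,5,6,7,8,9}:60
  |U|=7: {0,2,3,5,6,8,9}:42  {0,2,3,5,7,8,9}:21  {1,3,4,5,7,8,9}:35  {1,4,5,6,7,8,9}:105  {2,3,4,5,7,8,9}:35  {2,3,5,6,7,8,9}:105  {3,4,5,6,7,8,9}:140
  |U|=8: {0,2,3,4,5,7,8,9}:56  {0,2,3,5,6,7,8,9}:168  {1,2,3,4,5,7,8,9}:70  {1,3,4,5,6,7,8,9}:280  {2,3,4,5,6,7,8,9}:280
  start at 0(a): 630
  start at 1(i): 504
  start at 6(e): 126
sum over floor = 1260

1260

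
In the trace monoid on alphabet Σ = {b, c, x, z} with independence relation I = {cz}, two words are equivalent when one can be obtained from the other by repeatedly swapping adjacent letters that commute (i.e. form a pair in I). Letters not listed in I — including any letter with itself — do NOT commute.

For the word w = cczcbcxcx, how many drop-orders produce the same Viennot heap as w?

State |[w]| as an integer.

4

#0=c has no predecessor
#1=c depends on [0:c]
#2=z has no predecessor
#3=c depends on [1:c]
#4=b depends on [2:z, 3:c]
#5=c depends on [4:b]
#6=x depends on [5:c]
#7=c depends on [6:x]
#8=x depends on [7:c]
sources: [0:c, 2:z]
N(rest) = Σ N(rest − s) over sources s of rest; N(one piece) = 1:
  size 1 → [8]=1
  size 2 → [7,8]=1
  size 3 → [6,7,8]=1
  size 4 → [5,6,7,8]=1
  size 5 → [4,5,6,7,8]=1
  size 6 → [2,4,5,6,7,8]=1  [3,4,5,6,7,8]=1
  size 7 → [1,3,4,5,6,7,8]=1  [2,3,4,5,6,7,8]=2
  first=0(c) contributes 3
  first=2(z) contributes 1
|[w]| = 4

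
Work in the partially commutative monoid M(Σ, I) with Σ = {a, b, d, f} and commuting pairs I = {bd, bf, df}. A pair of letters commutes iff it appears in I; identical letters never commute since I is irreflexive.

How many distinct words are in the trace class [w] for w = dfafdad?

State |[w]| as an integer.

4

0(d) covers ∅
1(f) covers ∅
2(a) covers 0:d, 1:f
3(f) covers 2:a
4(d) covers 2:a
5(a) covers 3:f, 4:d
6(d) covers 5:a
floor of heap: 0:d, 1:f
completions by unplaced set U, small U first (add the entries for U minus each lowest piece of U):
  |U|=1: {6}:1
  |U|=2: {5,6}:1
  |U|=3: {3,5,6}:1  {4,5,6}:1
  |U|=4: {3,4,5,6}:2
  |U|=5: {2,3,4,5,6}:2
  start at 0(d): 2
  start at 1(f): 2
sum over floor = 4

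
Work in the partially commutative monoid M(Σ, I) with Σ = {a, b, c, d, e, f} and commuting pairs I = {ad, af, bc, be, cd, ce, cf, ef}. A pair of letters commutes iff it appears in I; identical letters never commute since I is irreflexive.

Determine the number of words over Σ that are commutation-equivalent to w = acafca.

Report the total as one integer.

drop 0:a onto floor
drop 1:c onto {0:a}
drop 2:a onto {1:c}
drop 3:f onto floor
drop 4:c onto {2:a}
drop 5:a onto {4:c}
ground layer = {0:a, 3:f}
drop-orders for the pieces not yet dropped (sum over which currently-grounded one goes next):
  1 to go: {3} 1  {5} 1
  2 to go: {3,5} 2  {4,5} 1
  3 to go: {2,4,5} 1  {3,4,5} 3
  4 to go: {1,2,4,5} 1  {2,3,4,5} 4
  if 0:a drops first: 5 orders
  if 3:f drops first: 1 orders
heap linearizations: 6

6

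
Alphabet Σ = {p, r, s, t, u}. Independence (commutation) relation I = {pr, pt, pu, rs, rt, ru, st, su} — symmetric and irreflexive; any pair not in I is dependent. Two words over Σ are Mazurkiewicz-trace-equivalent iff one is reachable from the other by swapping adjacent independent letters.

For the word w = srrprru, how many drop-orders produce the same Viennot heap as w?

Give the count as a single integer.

105

piece 0:s — minimal
piece 1:r — minimal
piece 2:r rests on {1:r}
piece 3:p rests on {0:s}
piece 4:r rests on {2:r}
piece 5:r rests on {4:r}
piece 6:u — minimal
minimal pieces: {0:s, 1:r, 6:u}
ways to finish when only these pieces remain (= sum over removing one remaining piece with nothing left below it):
  1 left: {3}→1  {5}→1  {6}→1
  2 left: {0,3}→1  {3,5}→2  {3,6}→2  {4,5}→1  {5,6}→2
  3 left: {0,3,5}→3  {0,3,6}→3  {2,4,5}→1  {3,4,5}→3  {3,5,6}→6  {4,5,6}→3
  4 left: {0,3,4,5}→6  {0,3,5,6}→12  {1,2,4,5}→1  {2,3,4,5}→4  {2,4,5,6}→4  {3,4,5,6}→12
  5 left: {0,2,3,4,5}→10  {0,3,4,5,6}→30  {1,2,3,4,5}→5  {1,2,4,5,6}→5  {2,3,4,5,6}→20
  placing 0:s first → 30 extensions
  placing 1:r first → 60 extensions
  placing 6:u first → 15 extensions
total linear extensions = 105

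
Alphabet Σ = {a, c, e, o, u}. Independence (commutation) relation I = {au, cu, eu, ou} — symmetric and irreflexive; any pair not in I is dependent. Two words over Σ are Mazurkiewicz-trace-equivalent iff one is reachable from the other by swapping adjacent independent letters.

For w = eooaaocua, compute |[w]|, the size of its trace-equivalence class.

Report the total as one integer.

piece 0:e — minimal
piece 1:o rests on {0:e}
piece 2:o rests on {1:o}
piece 3:a rests on {2:o}
piece 4:a rests on {3:a}
piece 5:o rests on {4:a}
piece 6:c rests on {5:o}
piece 7:u — minimal
piece 8:a rests on {6:c}
minimal pieces: {0:e, 7:u}
ways to finish when only these pieces remain (= sum over removing one remaining piece with nothing left below it):
  1 left: {7}→1  {8}→1
  2 left: {6,8}→1  {7,8}→2
  3 left: {5,6,8}→1  {6,7,8}→3
  4 left: {4,5,6,8}→1  {5,6,7,8}→4
  5 left: {3,4,5,6,8}→1  {4,5,6,7,8}→5
  6 left: {2,3,4,5,6,8}→1  {3,4,5,6,7,8}→6
  7 left: {1,2,3,4,5,6,8}→1  {2,3,4,5,6,7,8}→7
  placing 0:e first → 8 extensions
  placing 7:u first → 1 extensions
total linear extensions = 9

9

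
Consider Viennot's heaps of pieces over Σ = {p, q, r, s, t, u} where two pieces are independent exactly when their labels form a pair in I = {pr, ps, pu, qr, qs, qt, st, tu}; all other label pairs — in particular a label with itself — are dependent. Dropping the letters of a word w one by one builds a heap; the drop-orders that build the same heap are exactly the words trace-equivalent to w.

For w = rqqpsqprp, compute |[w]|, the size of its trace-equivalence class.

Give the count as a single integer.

0(r) covers ∅
1(q) covers ∅
2(q) covers 1:q
3(p) covers 2:q
4(s) covers 0:r
5(q) covers 3:p
6(p) covers 5:q
7(r) covers 4:s
8(p) covers 6:p
floor of heap: 0:r, 1:q
completions by unplaced set U, small U first (add the entries for U minus each lowest piece of U):
  |U|=1: {7}:1  {8}:1
  |U|=2: {4,7}:1  {6,8}:1  {7,8}:2
  |U|=3: {0,4,7}:1  {4,7,8}:3  {5,6,8}:1  {6,7,8}:3
  |U|=4: {0,4,7,8}:4  {3,5,6,8}:1  {4,6,7,8}:6  {5,6,7,8}:4
  |U|=5: {0,4,6,7,8}:10  {2,3,5,6,8}:1  {3,5,6,7,8}:5  {4,5,6,7,8}:10
  |U|=6: {0,4,5,6,7,8}:20  {1,2,3,5,6,8}:1  {2,3,5,6,7,8}:6  {3,4,5,6,7,8}:15
  |U|=7: {0,3,4,5,6,7,8}:35  {1,2,3,5,6,7,8}:7  {2,3,4,5,6,7,8}:21
  start at 0(r): 28
  start at 1(q): 56
sum over floor = 84

84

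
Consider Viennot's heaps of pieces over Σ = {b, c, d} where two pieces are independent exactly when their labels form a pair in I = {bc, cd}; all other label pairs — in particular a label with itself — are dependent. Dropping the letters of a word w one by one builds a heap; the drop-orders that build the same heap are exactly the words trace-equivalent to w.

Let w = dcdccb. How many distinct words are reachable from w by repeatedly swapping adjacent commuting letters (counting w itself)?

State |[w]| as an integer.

#0=d has no predecessor
#1=c has no predecessor
#2=d depends on [0:d]
#3=c depends on [1:c]
#4=c depends on [3:c]
#5=b depends on [2:d]
sources: [0:d, 1:c]
N(rest) = Σ N(rest − s) over sources s of rest; N(one piece) = 1:
  size 1 → [4]=1  [5]=1
  size 2 → [2,5]=1  [3,4]=1  [4,5]=2
  size 3 → [0,2,5]=1  [1,3,4]=1  [2,4,5]=3  [3,4,5]=3
  size 4 → [0,2,4,5]=4  [1,3,4,5]=4  [2,3,4,5]=6
  first=0(d) contributes 10
  first=1(c) contributes 10
|[w]| = 20

20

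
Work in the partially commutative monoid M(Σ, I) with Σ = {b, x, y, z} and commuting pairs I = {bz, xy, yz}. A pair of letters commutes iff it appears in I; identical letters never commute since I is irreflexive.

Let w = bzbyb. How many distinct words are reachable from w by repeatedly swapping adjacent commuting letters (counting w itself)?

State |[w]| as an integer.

0(b) covers ∅
1(z) covers ∅
2(b) covers 0:b
3(y) covers 2:b
4(b) covers 3:y
floor of heap: 0:b, 1:z
completions by unplaced set U, small U first (add the entries for U minus each lowest piece of U):
  |U|=1: {1}:1  {4}:1
  |U|=2: {1,4}:2  {3,4}:1
  |U|=3: {1,3,4}:3  {2,3,4}:1
  start at 0(b): 4
  start at 1(z): 1
sum over floor = 5

5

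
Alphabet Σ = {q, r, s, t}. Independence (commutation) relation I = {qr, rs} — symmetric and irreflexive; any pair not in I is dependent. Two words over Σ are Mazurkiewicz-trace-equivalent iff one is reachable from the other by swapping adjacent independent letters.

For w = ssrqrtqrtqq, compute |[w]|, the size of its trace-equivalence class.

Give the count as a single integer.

20

#0=s has no predecessor
#1=s depends on [0:s]
#2=r has no predecessor
#3=q depends on [1:s]
#4=r depends on [2:r]
#5=t depends on [3:q, 4:r]
#6=q depends on [5:t]
#7=r depends on [5:t]
#8=t depends on [6:q, 7:r]
#9=q depends on [8:t]
#10=q depends on [9:q]
sources: [0:s, 2:r]
N(rest) = Σ N(rest − s) over sources s of rest; N(one piece) = 1:
  size 1 → [10]=1
  size 2 → [9,10]=1
  size 3 → [8,9,10]=1
  size 4 → [6,8,9,10]=1  [7,8,9,10]=1
  size 5 → [6,7,8,9,10]=2
  size 6 → [5,6,7,8,9,10]=2
  size 7 → [3,5,6,7,8,9,10]=2  [4,5,6,7,8,9,10]=2
  size 8 → [1,3,5,6,7,8,9,10]=2  [2,4,5,6,7,8,9,10]=2  [3,4,5,6,7,8,9,10]=4
  size 9 → [0,1,3,5,6,7,8,9,10]=2  [1,3,4,5,6,7,8,9,10]=6  [2,3,4,5,6,7,8,9,10]=6
  first=0(s) contributes 12
  first=2(r) contributes 8
|[w]| = 20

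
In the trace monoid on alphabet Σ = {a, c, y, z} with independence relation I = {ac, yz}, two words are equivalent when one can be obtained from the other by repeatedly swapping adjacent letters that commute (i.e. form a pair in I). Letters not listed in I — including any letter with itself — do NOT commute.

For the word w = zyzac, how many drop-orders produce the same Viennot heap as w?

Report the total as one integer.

6

0(z) covers ∅
1(y) covers ∅
2(z) covers 0:z
3(a) covers 1:y, 2:z
4(c) covers 1:y, 2:z
floor of heap: 0:z, 1:y
completions by unplaced set U, small U first (add the entries for U minus each lowest piece of U):
  |U|=1: {3}:1  {4}:1
  |U|=2: {3,4}:2
  |U|=3: {1,3,4}:2  {2,3,4}:2
  start at 0(z): 4
  start at 1(y): 2
sum over floor = 6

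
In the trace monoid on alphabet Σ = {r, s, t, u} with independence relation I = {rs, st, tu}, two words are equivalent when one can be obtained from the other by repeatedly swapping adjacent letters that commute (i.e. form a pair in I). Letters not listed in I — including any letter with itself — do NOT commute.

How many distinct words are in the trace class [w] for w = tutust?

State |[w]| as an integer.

20

piece 0:t — minimal
piece 1:u — minimal
piece 2:t rests on {0:t}
piece 3:u rests on {1:u}
piece 4:s rests on {3:u}
piece 5:t rests on {2:t}
minimal pieces: {0:t, 1:u}
ways to finish when only these pieces remain (= sum over removing one remaining piece with nothing left below it):
  1 left: {4}→1  {5}→1
  2 left: {2,5}→1  {3,4}→1  {4,5}→2
  3 left: {0,2,5}→1  {1,3,4}→1  {2,4,5}→3  {3,4,5}→3
  4 left: {0,2,4,5}→4  {1,3,4,5}→4  {2,3,4,5}→6
  placing 0:t first → 10 extensions
  placing 1:u first → 10 extensions
total linear extensions = 20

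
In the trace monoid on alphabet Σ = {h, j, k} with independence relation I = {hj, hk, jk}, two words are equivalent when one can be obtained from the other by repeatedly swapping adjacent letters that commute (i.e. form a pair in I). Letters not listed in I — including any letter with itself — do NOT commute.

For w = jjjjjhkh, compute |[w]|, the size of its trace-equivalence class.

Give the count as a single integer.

drop 0:j onto floor
drop 1:j onto {0:j}
drop 2:j onto {1:j}
drop 3:j onto {2:j}
drop 4:j onto {3:j}
drop 5:h onto floor
drop 6:k onto floor
drop 7:h onto {5:h}
ground layer = {0:j, 5:h, 6:k}
drop-orders for the pieces not yet dropped (sum over which currently-grounded one goes next):
  1 to go: {4} 1  {6} 1  {7} 1
  2 to go: {3,4} 1  {4,6} 2  {4,7} 2  {5,7} 1  {6,7} 2
  3 to go: {2,3,4} 1  {3,4,6} 3  {3,4,7} 3  {4,5,7} 3  {4,6,7} 6  {5,6,7} 3
  4 to go: {1,2,3,4} 1  {2,3,4,6} 4  {2,3,4,7} 4  {3,4,5,7} 6  {3,4,6,7} 12  {4,5,6,7} 12
  5 to go: {0,1,2,3,4} 1  {1,2,3,4,6} 5  {1,2,3,4,7} 5  {2,3,4,5,7} 10  {2,3,4,6,7} 20  {3,4,5,6,7} 30
  6 to go: {0,1,2,3,4,6} 6  {0,1,2,3,4,7} 6  {1,2,3,4,5,7} 15  {1,2,3,4,6,7} 30  {2,3,4,5,6,7} 60
  if 0:j drops first: 105 orders
  if 5:h drops first: 42 orders
  if 6:k drops first: 21 orders
heap linearizations: 168

168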